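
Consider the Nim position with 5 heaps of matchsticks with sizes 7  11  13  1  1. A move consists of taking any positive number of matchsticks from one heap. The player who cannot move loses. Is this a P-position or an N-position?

N-position

In binary:
  0111  (7)
  1011  (11)
  1101  (13)
  0001  (1)
  0001  (1)
  ----
  0001  (1)
The nim-sum is 1 ≠ 0, so this is an N-position: the player to move can win.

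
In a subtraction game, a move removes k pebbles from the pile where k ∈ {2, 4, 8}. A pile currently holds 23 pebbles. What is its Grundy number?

2

Build the Grundy sequence with g(k) = mex{g(k−s) : s ∈ {2, 4, 8}, s ≤ k}:
k:     0  1  2  3  4  5  6  7  8  9 10 11 12 13 14 15 16 17 18 19 20 21 22 23
g(k):  0  0  1  1  2  2  0  0  1  1  2  2  0  0  1  1  2  2  0  0  1  1  2  2
So g(23) = 2.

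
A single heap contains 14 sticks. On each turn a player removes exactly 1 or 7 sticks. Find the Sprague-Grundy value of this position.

0

Grundy values for subtraction set {1, 7}:
g(0) = mex{} = 0
g(1) = mex{0} = 1
g(2) = mex{1} = 0
g(3) = mex{0} = 1
g(4) = mex{1} = 0
g(5) = mex{0} = 1
g(6) = mex{1} = 0
g(7) = mex{0} = 1
g(8) = mex{1} = 0
g(9) = mex{0} = 1
g(10) = mex{1} = 0
g(11) = mex{0} = 1
g(12) = mex{1} = 0
g(13) = mex{0} = 1
g(14) = mex{1} = 0
So g(14) = 0.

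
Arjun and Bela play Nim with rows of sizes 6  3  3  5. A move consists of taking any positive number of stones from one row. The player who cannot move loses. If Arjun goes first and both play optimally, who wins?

Nim-sum: 6 ^ 3 ^ 3 ^ 5 = 3.
The nim-sum is 3 ≠ 0, so this is an N-position: the player to move can win; Arjun has a winning move.

Arjun wins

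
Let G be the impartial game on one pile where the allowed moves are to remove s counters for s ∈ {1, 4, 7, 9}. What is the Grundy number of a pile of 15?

2

Build the Grundy sequence with g(k) = mex{g(k−s) : s ∈ {1, 4, 7, 9}, s ≤ k}:
k:     0  1  2  3  4  5  6  7  8  9 10 11 12 13 14 15
g(k):  0  1  0  1  2  0  1  2  0  1  0  1  2  0  1  2
So g(15) = 2.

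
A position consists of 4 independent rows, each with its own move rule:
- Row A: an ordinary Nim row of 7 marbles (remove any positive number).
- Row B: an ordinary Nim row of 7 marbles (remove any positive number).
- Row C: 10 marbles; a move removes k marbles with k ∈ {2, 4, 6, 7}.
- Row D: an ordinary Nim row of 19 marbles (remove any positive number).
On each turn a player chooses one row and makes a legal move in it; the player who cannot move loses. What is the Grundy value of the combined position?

19

Row A is a plain Nim row of size 7, so its Grundy value is 7.
Row B is a plain Nim row of size 7, so its Grundy value is 7.
For row C, compute g(0), g(1), … with moves {2, 4, 6, 7}:
g(0) = mex{} = 0
g(1) = mex{} = 0
g(2) = mex{0} = 1
g(3) = mex{0} = 1
g(4) = mex{0,1} = 2
g(5) = mex{0,1} = 2
g(6) = mex{0,1,2} = 3
g(7) = mex{0,1,2} = 3
g(8) = mex{0,1,2,3} = 4
g(9) = mex{1,2,3} = 0
g(10) = mex{1,2,3,4} = 0
So g(10) = 0.
Row D is a plain Nim row of size 19, so its Grundy value is 19.
By the Sprague-Grundy theorem, the Grundy value of a sum of independent games is the XOR of the component values.
Combined value = 7 ⊕ 7 ⊕ 0 ⊕ 19 = 19.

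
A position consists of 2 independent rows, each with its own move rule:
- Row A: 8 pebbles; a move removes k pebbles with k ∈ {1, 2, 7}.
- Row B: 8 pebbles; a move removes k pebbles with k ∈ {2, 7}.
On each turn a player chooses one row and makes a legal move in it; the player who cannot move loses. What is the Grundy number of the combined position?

For row A, compute g(0), g(1), … with moves {1, 2, 7}:
k:     0  1  2  3  4  5  6  7  8
g(k):  0  1  2  0  1  2  0  1  2
So g(8) = 2.
Build the Grundy sequence for row B with g(k) = mex{g(k−s) : s ∈ {2, 7}, s ≤ k}:
k:     0  1  2  3  4  5  6  7  8
g(k):  0  0  1  1  0  0  1  1  2
So g(8) = 2.
By the Sprague-Grundy theorem, the Grundy value of a sum of independent games is the XOR of the component values.
Combined value = 2 ⊕ 2 = 0.

0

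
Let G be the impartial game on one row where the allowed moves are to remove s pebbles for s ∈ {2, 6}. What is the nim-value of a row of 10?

1

Build the Grundy sequence with g(k) = mex{g(k−s) : s ∈ {2, 6}, s ≤ k}:
g(0) = mex{} = 0
g(1) = mex{} = 0
g(2) = mex{0} = 1
g(3) = mex{0} = 1
g(4) = mex{1} = 0
g(5) = mex{1} = 0
g(6) = mex{0} = 1
g(7) = mex{0} = 1
g(8) = mex{1} = 0
g(9) = mex{1} = 0
g(10) = mex{0} = 1
So g(10) = 1.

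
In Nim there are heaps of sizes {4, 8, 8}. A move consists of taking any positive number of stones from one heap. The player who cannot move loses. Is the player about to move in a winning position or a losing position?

Compute the nim-sum pairwise:
4 ⊕ 8 = 12
12 ⊕ 8 = 4
The nim-sum is 4 ≠ 0, so this is an N-position: the player to move can win.

Winning position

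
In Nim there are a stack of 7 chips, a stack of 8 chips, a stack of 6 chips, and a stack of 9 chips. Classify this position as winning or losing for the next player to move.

Compute the nim-sum pairwise:
7 ⊕ 8 = 15
15 ⊕ 6 = 9
9 ⊕ 9 = 0
The nim-sum is 0, so this is a P-position: the player to move is in a losing position under optimal play.

Losing position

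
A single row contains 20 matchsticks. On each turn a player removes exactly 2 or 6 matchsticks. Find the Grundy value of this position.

Grundy values for subtraction set {2, 6}:
k:     0  1  2  3  4  5  6  7  8  9 10 11 12 13 14 15 16 17 18 19 20
g(k):  0  0  1  1  0  0  1  1  0  0  1  1  0  0  1  1  0  0  1  1  0
So g(20) = 0.

0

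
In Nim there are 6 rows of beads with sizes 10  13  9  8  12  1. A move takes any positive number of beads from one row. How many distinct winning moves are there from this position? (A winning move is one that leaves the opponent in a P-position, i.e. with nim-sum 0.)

5

Compute the nim-sum pairwise:
10 ⊕ 13 = 7
7 ⊕ 9 = 14
14 ⊕ 8 = 6
6 ⊕ 12 = 10
10 ⊕ 1 = 11
The overall nim-sum is X = 11. A row of size p has a winning move iff p XOR X < p (reduce it to p XOR X).
  10: 10 XOR 11 = 1 < 10 — winning move (to 1).
  13: 13 XOR 11 = 6 < 13 — winning move (to 6).
  9: 9 XOR 11 = 2 < 9 — winning move (to 2).
  8: 8 XOR 11 = 3 < 8 — winning move (to 3).
  12: 12 XOR 11 = 7 < 12 — winning move (to 7).
  1: 1 XOR 11 = 10 ≥ 1 — no move.
That gives 5 winning moves.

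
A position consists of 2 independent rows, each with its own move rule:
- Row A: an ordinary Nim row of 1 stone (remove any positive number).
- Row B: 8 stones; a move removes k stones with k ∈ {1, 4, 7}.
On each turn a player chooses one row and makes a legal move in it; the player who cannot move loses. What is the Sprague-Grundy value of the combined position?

1

Row A is a plain Nim row of size 1, so its Grundy value is 1.
Build the Grundy sequence for row B with g(k) = mex{g(k−s) : s ∈ {1, 4, 7}, s ≤ k}:
g(0) = mex{} = 0
g(1) = mex{0} = 1
g(2) = mex{1} = 0
g(3) = mex{0} = 1
g(4) = mex{0,1} = 2
g(5) = mex{1,2} = 0
g(6) = mex{0} = 1
g(7) = mex{0,1} = 2
g(8) = mex{1,2} = 0
So g(8) = 0.
The value of a disjunctive sum is the nim-sum of the parts.
Combined value = 1 XOR 0 = 1.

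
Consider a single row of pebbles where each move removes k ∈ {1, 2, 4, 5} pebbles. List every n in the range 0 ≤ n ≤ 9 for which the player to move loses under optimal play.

0, 3, 6, 9

Compute g(0), g(1), … for moves {1, 2, 4, 5}:
k:     0  1  2  3  4  5  6  7  8  9
g(k):  0  1  2  0  1  2  0  1  2  0
The P-positions (g = 0) in 0..9 are 0, 3, 6, 9.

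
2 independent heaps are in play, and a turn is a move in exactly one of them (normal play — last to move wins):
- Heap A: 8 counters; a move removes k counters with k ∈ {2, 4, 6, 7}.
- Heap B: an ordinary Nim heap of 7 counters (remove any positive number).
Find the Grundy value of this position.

3

For heap A, compute g(0), g(1), … with moves {2, 4, 6, 7}:
g(0) = mex{} = 0
g(1) = mex{} = 0
g(2) = mex{0} = 1
g(3) = mex{0} = 1
g(4) = mex{0,1} = 2
g(5) = mex{0,1} = 2
g(6) = mex{0,1,2} = 3
g(7) = mex{0,1,2} = 3
g(8) = mex{0,1,2,3} = 4
So g(8) = 4.
Heap B is a plain Nim heap of size 7, so its Grundy value is 7.
By the Sprague-Grundy theorem, the Grundy value of a sum of independent games is the XOR of the component values.
Combined value = 4 ⊕ 7 = 3.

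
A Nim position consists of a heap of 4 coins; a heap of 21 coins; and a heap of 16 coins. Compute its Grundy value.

1

Nim-sum: 4 XOR 21 XOR 16 = 1.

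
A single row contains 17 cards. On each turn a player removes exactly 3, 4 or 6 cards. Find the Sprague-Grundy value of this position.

2

Build the Grundy sequence with g(k) = mex{g(k−s) : s ∈ {3, 4, 6}, s ≤ k}:
k:     0  1  2  3  4  5  6  7  8  9 10 11 12 13 14 15 16 17
g(k):  0  0  0  1  1  1  2  2  2  0  0  0  1  1  1  2  2  2
So g(17) = 2.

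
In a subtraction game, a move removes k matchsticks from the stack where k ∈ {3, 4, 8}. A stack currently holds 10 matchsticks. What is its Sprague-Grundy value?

1

Build the Grundy sequence with g(k) = mex{g(k−s) : s ∈ {3, 4, 8}, s ≤ k}:
g(0) = mex{} = 0
g(1) = mex{} = 0
g(2) = mex{} = 0
g(3) = mex{0} = 1
g(4) = mex{0} = 1
g(5) = mex{0} = 1
g(6) = mex{0,1} = 2
g(7) = mex{1} = 0
g(8) = mex{0,1} = 2
g(9) = mex{0,1,2} = 3
g(10) = mex{0,2} = 1
So g(10) = 1.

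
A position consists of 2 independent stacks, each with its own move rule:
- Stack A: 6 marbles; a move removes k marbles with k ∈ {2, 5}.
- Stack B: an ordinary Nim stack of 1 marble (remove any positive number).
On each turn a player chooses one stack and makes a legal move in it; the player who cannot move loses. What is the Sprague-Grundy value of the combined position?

0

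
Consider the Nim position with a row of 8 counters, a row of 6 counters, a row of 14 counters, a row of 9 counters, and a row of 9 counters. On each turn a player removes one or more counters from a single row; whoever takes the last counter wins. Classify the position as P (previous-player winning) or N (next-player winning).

Bitwise XOR of the heap sizes:
  1000  (8)
  0110  (6)
  1110  (14)
  1001  (9)
  1001  (9)
  ----
  0000  (0)
The nim-sum is 0, so this is a P-position: the player to move is in a losing position under optimal play.

P-position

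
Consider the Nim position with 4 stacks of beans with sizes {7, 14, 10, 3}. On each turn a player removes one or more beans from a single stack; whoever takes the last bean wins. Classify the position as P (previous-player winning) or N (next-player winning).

P-position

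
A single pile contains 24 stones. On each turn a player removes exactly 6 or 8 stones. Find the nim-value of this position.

1

Grundy values for subtraction set {6, 8}:
k:     0  1  2  3  4  5  6  7  8  9 10 11 12 13 14 15 16 17 18 19 20 21 22 23 24
g(k):  0  0  0  0  0  0  1  1  1  1  1  1  2  2  0  0  0  0  0  0  1  1  1  1  1
So g(24) = 1.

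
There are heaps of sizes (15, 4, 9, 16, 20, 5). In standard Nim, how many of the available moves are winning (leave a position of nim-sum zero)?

1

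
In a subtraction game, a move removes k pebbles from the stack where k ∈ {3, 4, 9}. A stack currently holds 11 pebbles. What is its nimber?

Compute g(0), g(1), … for moves {3, 4, 9}:
k:     0  1  2  3  4  5  6  7  8  9 10 11
g(k):  0  0  0  1  1  1  2  0  0  3  1  1
So g(11) = 1.

1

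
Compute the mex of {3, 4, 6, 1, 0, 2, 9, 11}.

The values 0, 1, 2, 3, 4 are all present; 5 is the first non-negative integer missing from the set.

5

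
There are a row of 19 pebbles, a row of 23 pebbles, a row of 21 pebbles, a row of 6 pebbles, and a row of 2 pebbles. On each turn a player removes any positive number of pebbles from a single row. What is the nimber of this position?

21

Bitwise XOR of the heap sizes:
  10011  (19)
  10111  (23)
  10101  (21)
  00110  (6)
  00010  (2)
  -----
  10101  (21)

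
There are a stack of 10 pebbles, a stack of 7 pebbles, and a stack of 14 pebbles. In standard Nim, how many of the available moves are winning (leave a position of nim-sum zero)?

Compute the nim-sum pairwise:
10 XOR 7 = 13
13 XOR 14 = 3
The overall nim-sum is X = 3. A stack of size p has a winning move iff p XOR X < p (reduce it to p XOR X).
  10: 10 XOR 3 = 9 < 10 — winning move (to 9).
  7: 7 XOR 3 = 4 < 7 — winning move (to 4).
  14: 14 XOR 3 = 13 < 14 — winning move (to 13).
That gives 3 winning moves.

3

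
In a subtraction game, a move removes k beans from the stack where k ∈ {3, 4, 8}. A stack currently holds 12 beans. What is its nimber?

Grundy values for subtraction set {3, 4, 8}:
k:     0  1  2  3  4  5  6  7  8  9 10 11 12
g(k):  0  0  0  1  1  1  2  0  2  3  1  3  0
So g(12) = 0.

0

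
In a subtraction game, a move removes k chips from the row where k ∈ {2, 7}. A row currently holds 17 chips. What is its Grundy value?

2

Compute g(0), g(1), … for moves {2, 7}:
k:     0  1  2  3  4  5  6  7  8  9 10 11 12 13 14 15 16 17
g(k):  0  0  1  1  0  0  1  1  2  0  0  1  1  0  0  1  1  2
So g(17) = 2.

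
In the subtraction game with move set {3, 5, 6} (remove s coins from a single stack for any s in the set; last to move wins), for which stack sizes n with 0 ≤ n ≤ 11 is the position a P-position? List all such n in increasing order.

0, 1, 2, 9, 10, 11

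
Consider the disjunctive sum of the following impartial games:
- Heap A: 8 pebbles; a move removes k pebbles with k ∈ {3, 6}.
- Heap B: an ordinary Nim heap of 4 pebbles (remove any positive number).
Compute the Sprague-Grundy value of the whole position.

Grundy values for heap A (subtraction set {3, 6}):
k:     0  1  2  3  4  5  6  7  8
g(k):  0  0  0  1  1  1  2  2  2
So g(8) = 2.
Heap B is a plain Nim heap of size 4, so its Grundy value is 4.
By the Sprague-Grundy theorem, the Grundy value of a sum of independent games is the XOR of the component values.
Combined value = 2 ⊕ 4 = 6.

6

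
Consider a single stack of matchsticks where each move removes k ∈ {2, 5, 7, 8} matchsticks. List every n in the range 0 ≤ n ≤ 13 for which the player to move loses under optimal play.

0, 1, 4, 10, 13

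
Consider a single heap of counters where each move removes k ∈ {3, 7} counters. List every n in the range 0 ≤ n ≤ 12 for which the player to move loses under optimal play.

0, 1, 2, 6, 10, 11, 12

Grundy values for subtraction set {3, 7}:
k:     0  1  2  3  4  5  6  7  8  9 10 11 12
g(k):  0  0  0  1  1  1  0  2  2  1  0  0  0
The P-positions (g = 0) in 0..12 are 0, 1, 2, 6, 10, 11, 12.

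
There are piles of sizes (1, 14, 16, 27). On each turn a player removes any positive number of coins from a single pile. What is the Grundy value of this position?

Compute the nim-sum pairwise:
1 XOR 14 = 15
15 XOR 16 = 31
31 XOR 27 = 4

4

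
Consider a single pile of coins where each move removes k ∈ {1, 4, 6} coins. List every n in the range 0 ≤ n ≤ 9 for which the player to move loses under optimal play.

0, 2, 5, 7

Build the Grundy sequence with g(k) = mex{g(k−s) : s ∈ {1, 4, 6}, s ≤ k}:
k:     0  1  2  3  4  5  6  7  8  9
g(k):  0  1  0  1  2  0  1  0  1  2
The P-positions (g = 0) in 0..9 are 0, 2, 5, 7.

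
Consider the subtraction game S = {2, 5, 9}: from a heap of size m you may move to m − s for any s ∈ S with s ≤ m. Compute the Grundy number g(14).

0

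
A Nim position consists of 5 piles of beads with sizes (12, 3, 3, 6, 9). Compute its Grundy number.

Nim-sum: 12 ^ 3 ^ 3 ^ 6 ^ 9 = 3.

3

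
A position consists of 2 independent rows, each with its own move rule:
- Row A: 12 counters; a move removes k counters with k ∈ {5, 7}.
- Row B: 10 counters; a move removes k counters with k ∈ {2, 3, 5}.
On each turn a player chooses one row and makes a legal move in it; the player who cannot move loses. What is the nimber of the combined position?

Build the Grundy sequence for row A with g(k) = mex{g(k−s) : s ∈ {5, 7}, s ≤ k}:
k:     0  1  2  3  4  5  6  7  8  9 10 11 12
g(k):  0  0  0  0  0  1  1  1  1  1  2  2  0
So g(12) = 0.
Grundy values for row B (subtraction set {2, 3, 5}):
g(0) = mex{} = 0
g(1) = mex{} = 0
g(2) = mex{0} = 1
g(3) = mex{0} = 1
g(4) = mex{0,1} = 2
g(5) = mex{0,1} = 2
g(6) = mex{0,1,2} = 3
g(7) = mex{1,2} = 0
g(8) = mex{1,2,3} = 0
g(9) = mex{0,2,3} = 1
g(10) = mex{0,2} = 1
So g(10) = 1.
By the Sprague-Grundy theorem, the Grundy value of a sum of independent games is the XOR of the component values.
Combined value = 0 XOR 1 = 1.

1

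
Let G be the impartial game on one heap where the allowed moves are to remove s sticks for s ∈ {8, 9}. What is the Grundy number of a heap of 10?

Grundy values for subtraction set {8, 9}:
k:     0  1  2  3  4  5  6  7  8  9 10
g(k):  0  0  0  0  0  0  0  0  1  1  1
So g(10) = 1.

1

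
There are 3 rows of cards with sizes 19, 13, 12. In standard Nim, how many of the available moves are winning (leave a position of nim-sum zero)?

Bitwise XOR of the heap sizes:
  10011  (19)
  01101  (13)
  01100  (12)
  -----
  10010  (18)
The overall nim-sum is X = 18. A row of size p has a winning move iff p XOR X < p (reduce it to p XOR X).
  19: 19 XOR 18 = 1 < 19 — winning move (to 1).
  13: 13 XOR 18 = 31 ≥ 13 — no move.
  12: 12 XOR 18 = 30 ≥ 12 — no move.
That gives 1 winning move.

1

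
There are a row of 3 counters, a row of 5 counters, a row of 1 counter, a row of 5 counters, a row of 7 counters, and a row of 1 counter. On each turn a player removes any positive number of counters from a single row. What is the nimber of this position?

4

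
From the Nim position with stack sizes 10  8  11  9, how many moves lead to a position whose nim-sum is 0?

Compute the nim-sum pairwise:
10 ^ 8 = 2
2 ^ 11 = 9
9 ^ 9 = 0
The nim-sum is already 0, so every move leaves a nonzero nim-sum — there are no winning moves.

0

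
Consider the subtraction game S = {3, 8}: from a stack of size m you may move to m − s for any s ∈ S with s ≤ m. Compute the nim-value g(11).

Build the Grundy sequence with g(k) = mex{g(k−s) : s ∈ {3, 8}, s ≤ k}:
k:     0  1  2  3  4  5  6  7  8  9 10 11
g(k):  0  0  0  1  1  1  0  0  2  1  1  0
So g(11) = 0.

0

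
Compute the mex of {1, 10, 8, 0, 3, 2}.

The values 0, 1, 2, 3 are all present; 4 is the first non-negative integer missing from the set.

4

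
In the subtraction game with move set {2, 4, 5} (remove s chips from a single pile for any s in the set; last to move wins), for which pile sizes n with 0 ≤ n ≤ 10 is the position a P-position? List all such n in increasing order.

0, 1, 7, 8

Build the Grundy sequence with g(k) = mex{g(k−s) : s ∈ {2, 4, 5}, s ≤ k}:
k:     0  1  2  3  4  5  6  7  8  9 10
g(k):  0  0  1  1  2  2  3  0  0  1  1
The P-positions (g = 0) in 0..10 are 0, 1, 7, 8.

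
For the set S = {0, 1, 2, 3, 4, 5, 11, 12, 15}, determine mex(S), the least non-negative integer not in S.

6

The values 0, 1, 2, 3, 4, 5 are all present; 6 is the first non-negative integer missing from the set.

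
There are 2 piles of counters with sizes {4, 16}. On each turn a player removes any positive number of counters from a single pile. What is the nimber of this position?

Compute the nim-sum pairwise:
4 XOR 16 = 20

20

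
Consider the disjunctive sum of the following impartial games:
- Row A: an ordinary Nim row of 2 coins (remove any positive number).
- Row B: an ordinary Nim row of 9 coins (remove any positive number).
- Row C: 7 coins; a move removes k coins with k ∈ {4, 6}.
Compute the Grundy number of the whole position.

Row A is a plain Nim row of size 2, so its Grundy value is 2.
Row B is a plain Nim row of size 9, so its Grundy value is 9.
Grundy values for row C (subtraction set {4, 6}):
k:     0  1  2  3  4  5  6  7
g(k):  0  0  0  0  1  1  1  1
So g(7) = 1.
By the Sprague-Grundy theorem, the Grundy value of a sum of independent games is the XOR of the component values.
Combined value = 2 ⊕ 9 ⊕ 1 = 10.

10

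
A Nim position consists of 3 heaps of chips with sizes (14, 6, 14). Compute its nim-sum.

6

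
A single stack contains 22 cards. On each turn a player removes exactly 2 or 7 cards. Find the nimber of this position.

Compute g(0), g(1), … for moves {2, 7}:
k:     0  1  2  3  4  5  6  7  8  9 10 11 12 13 14 15 16 17 18 19 20 21 22
g(k):  0  0  1  1  0  0  1  1  2  0  0  1  1  0  0  1  1  2  0  0  1  1  0
So g(22) = 0.

0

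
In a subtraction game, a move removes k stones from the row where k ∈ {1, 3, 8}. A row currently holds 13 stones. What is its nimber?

0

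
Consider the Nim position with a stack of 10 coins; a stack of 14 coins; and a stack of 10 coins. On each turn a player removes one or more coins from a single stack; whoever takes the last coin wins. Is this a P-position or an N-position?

Compute the nim-sum pairwise:
10 ⊕ 14 = 4
4 ⊕ 10 = 14
The nim-sum is 14 ≠ 0, so this is an N-position: the player to move can win.

N-position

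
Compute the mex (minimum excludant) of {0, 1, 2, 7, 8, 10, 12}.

The values 0, 1, 2 are all present; 3 is the first non-negative integer missing from the set.

3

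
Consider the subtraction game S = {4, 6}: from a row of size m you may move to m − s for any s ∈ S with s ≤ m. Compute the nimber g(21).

0

Compute g(0), g(1), … for moves {4, 6}:
k:     0  1  2  3  4  5  6  7  8  9 10 11 12 13 14 15 16 17 18 19 20 21
g(k):  0  0  0  0  1  1  1  1  2  2  0  0  0  0  1  1  1  1  2  2  0  0
So g(21) = 0.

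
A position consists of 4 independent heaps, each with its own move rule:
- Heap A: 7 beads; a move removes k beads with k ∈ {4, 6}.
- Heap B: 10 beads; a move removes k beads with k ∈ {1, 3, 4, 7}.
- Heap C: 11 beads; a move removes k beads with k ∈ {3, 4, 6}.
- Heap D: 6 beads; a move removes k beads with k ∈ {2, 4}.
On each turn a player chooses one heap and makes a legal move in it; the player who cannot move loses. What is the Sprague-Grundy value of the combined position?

1

Build the Grundy sequence for heap A with g(k) = mex{g(k−s) : s ∈ {4, 6}, s ≤ k}:
k:     0  1  2  3  4  5  6  7
g(k):  0  0  0  0  1  1  1  1
So g(7) = 1.
For heap B, compute g(0), g(1), … with moves {1, 3, 4, 7}:
g(0) = mex{} = 0
g(1) = mex{0} = 1
g(2) = mex{1} = 0
g(3) = mex{0} = 1
g(4) = mex{0,1} = 2
g(5) = mex{0,1,2} = 3
g(6) = mex{0,1,3} = 2
g(7) = mex{0,1,2} = 3
g(8) = mex{1,2,3} = 0
g(9) = mex{0,2,3} = 1
g(10) = mex{1,2,3} = 0
So g(10) = 0.
For heap C, compute g(0), g(1), … with moves {3, 4, 6}:
g(0) = mex{} = 0
g(1) = mex{} = 0
g(2) = mex{} = 0
g(3) = mex{0} = 1
g(4) = mex{0} = 1
g(5) = mex{0} = 1
g(6) = mex{0,1} = 2
g(7) = mex{0,1} = 2
g(8) = mex{0,1} = 2
g(9) = mex{1,2} = 0
g(10) = mex{1,2} = 0
g(11) = mex{1,2} = 0
So g(11) = 0.
Grundy values for heap D (subtraction set {2, 4}):
k:     0  1  2  3  4  5  6
g(k):  0  0  1  1  2  2  0
So g(6) = 0.
The value of a disjunctive sum is the nim-sum of the parts.
Combined value = 1 ⊕ 0 ⊕ 0 ⊕ 0 = 1.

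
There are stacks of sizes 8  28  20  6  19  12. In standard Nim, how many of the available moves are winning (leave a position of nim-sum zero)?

3

In binary:
  01000  (8)
  11100  (28)
  10100  (20)
  00110  (6)
  10011  (19)
  01100  (12)
  -----
  11001  (25)
The overall nim-sum is X = 25. A stack of size p has a winning move iff p XOR X < p (reduce it to p XOR X).
  8: 8 XOR 25 = 17 ≥ 8 — no move.
  28: 28 XOR 25 = 5 < 28 — winning move (to 5).
  20: 20 XOR 25 = 13 < 20 — winning move (to 13).
  6: 6 XOR 25 = 31 ≥ 6 — no move.
  19: 19 XOR 25 = 10 < 19 — winning move (to 10).
  12: 12 XOR 25 = 21 ≥ 12 — no move.
That gives 3 winning moves.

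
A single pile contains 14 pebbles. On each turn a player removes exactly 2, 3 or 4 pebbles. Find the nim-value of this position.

Compute g(0), g(1), … for moves {2, 3, 4}:
g(0) = mex{} = 0
g(1) = mex{} = 0
g(2) = mex{0} = 1
g(3) = mex{0} = 1
g(4) = mex{0,1} = 2
g(5) = mex{0,1} = 2
g(6) = mex{1,2} = 0
g(7) = mex{1,2} = 0
g(8) = mex{0,2} = 1
g(9) = mex{0,2} = 1
g(10) = mex{0,1} = 2
g(11) = mex{0,1} = 2
g(12) = mex{1,2} = 0
g(13) = mex{1,2} = 0
g(14) = mex{0,2} = 1
So g(14) = 1.

1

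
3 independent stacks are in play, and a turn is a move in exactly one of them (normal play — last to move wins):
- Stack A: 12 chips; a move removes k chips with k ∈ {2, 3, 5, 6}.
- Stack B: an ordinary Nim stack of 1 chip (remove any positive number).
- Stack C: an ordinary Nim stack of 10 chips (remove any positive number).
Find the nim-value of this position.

9

Build the Grundy sequence for stack A with g(k) = mex{g(k−s) : s ∈ {2, 3, 5, 6}, s ≤ k}:
k:     0  1  2  3  4  5  6  7  8  9 10 11 12
g(k):  0  0  1  1  2  2  3  3  0  0  1  1  2
So g(12) = 2.
Stack B is a plain Nim stack of size 1, so its Grundy value is 1.
Stack C is a plain Nim stack of size 10, so its Grundy value is 10.
By the Sprague-Grundy theorem, the Grundy value of a sum of independent games is the XOR of the component values.
Combined value = 2 ⊕ 1 ⊕ 10 = 9.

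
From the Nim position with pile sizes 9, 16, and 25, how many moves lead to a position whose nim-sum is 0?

Compute the nim-sum pairwise:
9 XOR 16 = 25
25 XOR 25 = 0
The nim-sum is already 0, so every move leaves a nonzero nim-sum — there are no winning moves.

0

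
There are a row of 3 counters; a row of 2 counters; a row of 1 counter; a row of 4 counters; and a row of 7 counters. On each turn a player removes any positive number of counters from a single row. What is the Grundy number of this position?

In binary:
  011  (3)
  010  (2)
  001  (1)
  100  (4)
  111  (7)
  ---
  011  (3)

3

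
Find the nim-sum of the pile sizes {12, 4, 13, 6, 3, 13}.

13

Compute the nim-sum pairwise:
12 XOR 4 = 8
8 XOR 13 = 5
5 XOR 6 = 3
3 XOR 3 = 0
0 XOR 13 = 13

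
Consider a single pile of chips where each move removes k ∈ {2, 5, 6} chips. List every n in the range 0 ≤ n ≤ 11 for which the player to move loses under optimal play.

0, 1, 4, 8, 11

Compute g(0), g(1), … for moves {2, 5, 6}:
g(0) = mex{} = 0
g(1) = mex{} = 0
g(2) = mex{0} = 1
g(3) = mex{0} = 1
g(4) = mex{1} = 0
g(5) = mex{0,1} = 2
g(6) = mex{0} = 1
g(7) = mex{0,1,2} = 3
g(8) = mex{1} = 0
g(9) = mex{0,1,3} = 2
g(10) = mex{0,2} = 1
g(11) = mex{1,2} = 0
The P-positions (g = 0) in 0..11 are 0, 1, 4, 8, 11.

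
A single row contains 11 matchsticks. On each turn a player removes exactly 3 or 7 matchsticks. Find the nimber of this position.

Compute g(0), g(1), … for moves {3, 7}:
k:     0  1  2  3  4  5  6  7  8  9 10 11
g(k):  0  0  0  1  1  1  0  2  2  1  0  0
So g(11) = 0.

0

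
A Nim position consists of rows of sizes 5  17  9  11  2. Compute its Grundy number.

20

Compute the nim-sum pairwise:
5 XOR 17 = 20
20 XOR 9 = 29
29 XOR 11 = 22
22 XOR 2 = 20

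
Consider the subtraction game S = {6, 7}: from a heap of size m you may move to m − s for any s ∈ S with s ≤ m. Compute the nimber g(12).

2

Compute g(0), g(1), … for moves {6, 7}:
g(0) = mex{} = 0
g(1) = mex{} = 0
g(2) = mex{} = 0
g(3) = mex{} = 0
g(4) = mex{} = 0
g(5) = mex{} = 0
g(6) = mex{0} = 1
g(7) = mex{0} = 1
g(8) = mex{0} = 1
g(9) = mex{0} = 1
g(10) = mex{0} = 1
g(11) = mex{0} = 1
g(12) = mex{0,1} = 2
So g(12) = 2.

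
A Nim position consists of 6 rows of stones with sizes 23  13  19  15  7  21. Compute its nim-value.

20

Compute the nim-sum pairwise:
23 ^ 13 = 26
26 ^ 19 = 9
9 ^ 15 = 6
6 ^ 7 = 1
1 ^ 21 = 20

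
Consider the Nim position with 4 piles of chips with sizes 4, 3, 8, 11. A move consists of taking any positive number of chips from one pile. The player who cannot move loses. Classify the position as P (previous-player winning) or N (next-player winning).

N-position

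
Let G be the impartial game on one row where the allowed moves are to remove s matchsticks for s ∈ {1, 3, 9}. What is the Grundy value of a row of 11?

1

Compute g(0), g(1), … for moves {1, 3, 9}:
k:     0  1  2  3  4  5  6  7  8  9 10 11
g(k):  0  1  0  1  0  1  0  1  0  1  0  1
So g(11) = 1.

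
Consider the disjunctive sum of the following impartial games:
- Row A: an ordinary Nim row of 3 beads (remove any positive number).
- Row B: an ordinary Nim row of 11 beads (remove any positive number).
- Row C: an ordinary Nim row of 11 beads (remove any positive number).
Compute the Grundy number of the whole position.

Row A is a plain Nim row of size 3, so its Grundy value is 3.
Row B is a plain Nim row of size 11, so its Grundy value is 11.
Row C is a plain Nim row of size 11, so its Grundy value is 11.
By the Sprague-Grundy theorem, the Grundy value of a sum of independent games is the XOR of the component values.
Combined value = 3 ⊕ 11 ⊕ 11 = 3.

3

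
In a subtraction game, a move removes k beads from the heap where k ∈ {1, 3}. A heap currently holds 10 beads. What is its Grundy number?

0

Compute g(0), g(1), … for moves {1, 3}:
k:     0  1  2  3  4  5  6  7  8  9 10
g(k):  0  1  0  1  0  1  0  1  0  1  0
So g(10) = 0.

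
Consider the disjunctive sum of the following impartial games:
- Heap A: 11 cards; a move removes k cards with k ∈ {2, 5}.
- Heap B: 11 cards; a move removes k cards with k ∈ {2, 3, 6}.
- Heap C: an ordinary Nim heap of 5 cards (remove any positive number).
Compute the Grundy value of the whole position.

4

Build the Grundy sequence for heap A with g(k) = mex{g(k−s) : s ∈ {2, 5}, s ≤ k}:
k:     0  1  2  3  4  5  6  7  8  9 10 11
g(k):  0  0  1  1  0  2  1  0  0  1  1  0
So g(11) = 0.
For heap B, compute g(0), g(1), … with moves {2, 3, 6}:
g(0) = mex{} = 0
g(1) = mex{} = 0
g(2) = mex{0} = 1
g(3) = mex{0} = 1
g(4) = mex{0,1} = 2
g(5) = mex{1} = 0
g(6) = mex{0,1,2} = 3
g(7) = mex{0,2} = 1
g(8) = mex{0,1,3} = 2
g(9) = mex{1,3} = 0
g(10) = mex{1,2} = 0
g(11) = mex{0,2} = 1
So g(11) = 1.
Heap C is a plain Nim heap of size 5, so its Grundy value is 5.
By the Sprague-Grundy theorem, the Grundy value of a sum of independent games is the XOR of the component values.
Combined value = 0 XOR 1 XOR 5 = 4.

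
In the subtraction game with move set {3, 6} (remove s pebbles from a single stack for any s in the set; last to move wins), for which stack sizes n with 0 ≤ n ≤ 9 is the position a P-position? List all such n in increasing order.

Build the Grundy sequence with g(k) = mex{g(k−s) : s ∈ {3, 6}, s ≤ k}:
k:     0  1  2  3  4  5  6  7  8  9
g(k):  0  0  0  1  1  1  2  2  2  0
The P-positions (g = 0) in 0..9 are 0, 1, 2, 9.

0, 1, 2, 9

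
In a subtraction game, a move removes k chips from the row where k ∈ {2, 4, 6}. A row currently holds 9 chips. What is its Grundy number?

Grundy values for subtraction set {2, 4, 6}:
k:     0  1  2  3  4  5  6  7  8  9
g(k):  0  0  1  1  2  2  3  3  0  0
So g(9) = 0.

0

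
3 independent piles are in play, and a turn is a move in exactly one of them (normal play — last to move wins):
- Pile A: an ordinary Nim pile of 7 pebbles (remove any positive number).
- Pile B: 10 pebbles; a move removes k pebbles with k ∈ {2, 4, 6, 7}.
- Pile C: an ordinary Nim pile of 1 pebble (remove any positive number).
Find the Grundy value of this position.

Pile A is a plain Nim pile of size 7, so its Grundy value is 7.
For pile B, compute g(0), g(1), … with moves {2, 4, 6, 7}:
g(0) = mex{} = 0
g(1) = mex{} = 0
g(2) = mex{0} = 1
g(3) = mex{0} = 1
g(4) = mex{0,1} = 2
g(5) = mex{0,1} = 2
g(6) = mex{0,1,2} = 3
g(7) = mex{0,1,2} = 3
g(8) = mex{0,1,2,3} = 4
g(9) = mex{1,2,3} = 0
g(10) = mex{1,2,3,4} = 0
So g(10) = 0.
Pile C is a plain Nim pile of size 1, so its Grundy value is 1.
The value of a disjunctive sum is the nim-sum of the parts.
Combined value = 7 ⊕ 0 ⊕ 1 = 6.

6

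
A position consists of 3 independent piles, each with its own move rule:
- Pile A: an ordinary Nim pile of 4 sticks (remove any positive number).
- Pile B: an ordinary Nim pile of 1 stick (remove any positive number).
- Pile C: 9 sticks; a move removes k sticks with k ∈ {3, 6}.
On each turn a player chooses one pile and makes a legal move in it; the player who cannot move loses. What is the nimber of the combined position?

Pile A is a plain Nim pile of size 4, so its Grundy value is 4.
Pile B is a plain Nim pile of size 1, so its Grundy value is 1.
For pile C, compute g(0), g(1), … with moves {3, 6}:
k:     0  1  2  3  4  5  6  7  8  9
g(k):  0  0  0  1  1  1  2  2  2  0
So g(9) = 0.
By the Sprague-Grundy theorem, the Grundy value of a sum of independent games is the XOR of the component values.
Combined value = 4 XOR 1 XOR 0 = 5.

5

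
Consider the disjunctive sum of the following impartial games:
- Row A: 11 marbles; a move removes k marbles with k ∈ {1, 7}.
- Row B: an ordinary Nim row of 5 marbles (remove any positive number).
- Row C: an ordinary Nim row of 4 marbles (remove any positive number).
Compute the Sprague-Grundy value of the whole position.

0

Build the Grundy sequence for row A with g(k) = mex{g(k−s) : s ∈ {1, 7}, s ≤ k}:
g(0) = mex{} = 0
g(1) = mex{0} = 1
g(2) = mex{1} = 0
g(3) = mex{0} = 1
g(4) = mex{1} = 0
g(5) = mex{0} = 1
g(6) = mex{1} = 0
g(7) = mex{0} = 1
g(8) = mex{1} = 0
g(9) = mex{0} = 1
g(10) = mex{1} = 0
g(11) = mex{0} = 1
So g(11) = 1.
Row B is a plain Nim row of size 5, so its Grundy value is 5.
Row C is a plain Nim row of size 4, so its Grundy value is 4.
By the Sprague-Grundy theorem, the Grundy value of a sum of independent games is the XOR of the component values.
Combined value = 1 ⊕ 5 ⊕ 4 = 0.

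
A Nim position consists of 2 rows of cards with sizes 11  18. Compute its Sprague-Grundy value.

25

Compute the nim-sum pairwise:
11 ⊕ 18 = 25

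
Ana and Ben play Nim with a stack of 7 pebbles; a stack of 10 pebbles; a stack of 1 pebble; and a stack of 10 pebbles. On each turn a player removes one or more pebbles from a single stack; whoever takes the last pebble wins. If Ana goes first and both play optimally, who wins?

Ana wins

Bitwise XOR of the heap sizes:
  0111  (7)
  1010  (10)
  0001  (1)
  1010  (10)
  ----
  0110  (6)
The nim-sum is 6 ≠ 0, so this is an N-position: the player to move can win; Ana has a winning move.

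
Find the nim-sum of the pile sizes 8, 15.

7

Write each in binary and XOR column by column:
  1000  (8)
  1111  (15)
  ----
  0111  (7)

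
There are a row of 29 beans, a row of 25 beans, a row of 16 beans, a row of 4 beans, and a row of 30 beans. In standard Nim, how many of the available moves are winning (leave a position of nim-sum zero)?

3

Compute the nim-sum pairwise:
29 XOR 25 = 4
4 XOR 16 = 20
20 XOR 4 = 16
16 XOR 30 = 14
The overall nim-sum is X = 14. A row of size p has a winning move iff p XOR X < p (reduce it to p XOR X).
  29: 29 XOR 14 = 19 < 29 — winning move (to 19).
  25: 25 XOR 14 = 23 < 25 — winning move (to 23).
  16: 16 XOR 14 = 30 ≥ 16 — no move.
  4: 4 XOR 14 = 10 ≥ 4 — no move.
  30: 30 XOR 14 = 16 < 30 — winning move (to 16).
That gives 3 winning moves.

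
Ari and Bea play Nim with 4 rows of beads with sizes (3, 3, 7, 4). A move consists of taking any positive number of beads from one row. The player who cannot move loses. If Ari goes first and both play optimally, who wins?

Nim-sum: 3 ⊕ 3 ⊕ 7 ⊕ 4 = 3.
The nim-sum is 3 ≠ 0, so this is an N-position: the player to move can win; Ari has a winning move.

Ari wins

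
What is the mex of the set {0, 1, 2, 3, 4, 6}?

The values 0, 1, 2, 3, 4 are all present; 5 is the first non-negative integer missing from the set.

5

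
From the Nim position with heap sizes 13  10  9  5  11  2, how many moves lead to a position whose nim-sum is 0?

3

In binary:
  1101  (13)
  1010  (10)
  1001  (9)
  0101  (5)
  1011  (11)
  0010  (2)
  ----
  0010  (2)
The overall nim-sum is X = 2. A heap of size p has a winning move iff p XOR X < p (reduce it to p XOR X).
  13: 13 XOR 2 = 15 ≥ 13 — no move.
  10: 10 XOR 2 = 8 < 10 — winning move (to 8).
  9: 9 XOR 2 = 11 ≥ 9 — no move.
  5: 5 XOR 2 = 7 ≥ 5 — no move.
  11: 11 XOR 2 = 9 < 11 — winning move (to 9).
  2: 2 XOR 2 = 0 < 2 — winning move (to 0).
That gives 3 winning moves.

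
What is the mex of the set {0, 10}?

1

0 is in the set but 1 is not, so the mex is 1.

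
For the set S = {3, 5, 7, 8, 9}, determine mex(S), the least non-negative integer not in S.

0

0 is not in the set, so the mex is 0.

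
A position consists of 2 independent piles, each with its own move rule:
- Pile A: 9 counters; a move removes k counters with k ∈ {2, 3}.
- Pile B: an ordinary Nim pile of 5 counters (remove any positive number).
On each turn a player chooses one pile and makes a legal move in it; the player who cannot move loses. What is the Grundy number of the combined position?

For pile A, compute g(0), g(1), … with moves {2, 3}:
k:     0  1  2  3  4  5  6  7  8  9
g(k):  0  0  1  1  2  0  0  1  1  2
So g(9) = 2.
Pile B is a plain Nim pile of size 5, so its Grundy value is 5.
By the Sprague-Grundy theorem, the Grundy value of a sum of independent games is the XOR of the component values.
Combined value = 2 XOR 5 = 7.

7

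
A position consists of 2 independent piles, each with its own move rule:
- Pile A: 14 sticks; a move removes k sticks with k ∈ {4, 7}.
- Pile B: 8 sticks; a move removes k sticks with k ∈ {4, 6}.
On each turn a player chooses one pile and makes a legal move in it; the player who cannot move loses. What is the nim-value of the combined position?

Build the Grundy sequence for pile A with g(k) = mex{g(k−s) : s ∈ {4, 7}, s ≤ k}:
k:     0  1  2  3  4  5  6  7  8  9 10 11 12 13 14
g(k):  0  0  0  0  1  1  1  1  2  2  2  0  0  0  0
So g(14) = 0.
For pile B, compute g(0), g(1), … with moves {4, 6}:
g(0) = mex{} = 0
g(1) = mex{} = 0
g(2) = mex{} = 0
g(3) = mex{} = 0
g(4) = mex{0} = 1
g(5) = mex{0} = 1
g(6) = mex{0} = 1
g(7) = mex{0} = 1
g(8) = mex{0,1} = 2
So g(8) = 2.
The value of a disjunctive sum is the nim-sum of the parts.
Combined value = 0 ⊕ 2 = 2.

2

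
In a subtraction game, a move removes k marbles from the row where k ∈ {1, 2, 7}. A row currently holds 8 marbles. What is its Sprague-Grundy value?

Compute g(0), g(1), … for moves {1, 2, 7}:
k:     0  1  2  3  4  5  6  7  8
g(k):  0  1  2  0  1  2  0  1  2
So g(8) = 2.

2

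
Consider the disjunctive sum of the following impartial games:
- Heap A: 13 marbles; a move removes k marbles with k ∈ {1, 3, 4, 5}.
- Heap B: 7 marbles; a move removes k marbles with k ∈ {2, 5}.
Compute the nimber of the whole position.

3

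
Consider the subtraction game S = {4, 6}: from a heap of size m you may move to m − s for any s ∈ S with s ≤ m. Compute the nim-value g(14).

Build the Grundy sequence with g(k) = mex{g(k−s) : s ∈ {4, 6}, s ≤ k}:
k:     0  1  2  3  4  5  6  7  8  9 10 11 12 13 14
g(k):  0  0  0  0  1  1  1  1  2  2  0  0  0  0  1
So g(14) = 1.

1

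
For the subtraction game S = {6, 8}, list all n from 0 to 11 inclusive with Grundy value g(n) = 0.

0, 1, 2, 3, 4, 5

Grundy values for subtraction set {6, 8}:
k:     0  1  2  3  4  5  6  7  8  9 10 11
g(k):  0  0  0  0  0  0  1  1  1  1  1  1
The P-positions (g = 0) in 0..11 are 0, 1, 2, 3, 4, 5.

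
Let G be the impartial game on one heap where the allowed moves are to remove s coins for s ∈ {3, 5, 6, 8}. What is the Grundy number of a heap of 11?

0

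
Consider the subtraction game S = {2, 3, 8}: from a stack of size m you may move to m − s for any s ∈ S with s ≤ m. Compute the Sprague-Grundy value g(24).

Build the Grundy sequence with g(k) = mex{g(k−s) : s ∈ {2, 3, 8}, s ≤ k}:
k:     0  1  2  3  4  5  6  7  8  9 10 11 12 13 14 15 16 17 18 19 20 21 22 23 24
g(k):  0  0  1  1  2  0  0  1  1  2  0  0  1  1  2  0  0  1  1  2  0  0  1  1  2
So g(24) = 2.

2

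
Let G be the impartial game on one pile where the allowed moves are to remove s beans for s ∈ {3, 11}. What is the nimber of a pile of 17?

1

Compute g(0), g(1), … for moves {3, 11}:
k:     0  1  2  3  4  5  6  7  8  9 10 11 12 13 14 15 16 17
g(k):  0  0  0  1  1  1  0  0  0  1  1  1  2  2  0  0  0  1
So g(17) = 1.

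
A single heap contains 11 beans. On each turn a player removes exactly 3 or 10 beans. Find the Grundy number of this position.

1

Grundy values for subtraction set {3, 10}:
g(0) = mex{} = 0
g(1) = mex{} = 0
g(2) = mex{} = 0
g(3) = mex{0} = 1
g(4) = mex{0} = 1
g(5) = mex{0} = 1
g(6) = mex{1} = 0
g(7) = mex{1} = 0
g(8) = mex{1} = 0
g(9) = mex{0} = 1
g(10) = mex{0} = 1
g(11) = mex{0} = 1
So g(11) = 1.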